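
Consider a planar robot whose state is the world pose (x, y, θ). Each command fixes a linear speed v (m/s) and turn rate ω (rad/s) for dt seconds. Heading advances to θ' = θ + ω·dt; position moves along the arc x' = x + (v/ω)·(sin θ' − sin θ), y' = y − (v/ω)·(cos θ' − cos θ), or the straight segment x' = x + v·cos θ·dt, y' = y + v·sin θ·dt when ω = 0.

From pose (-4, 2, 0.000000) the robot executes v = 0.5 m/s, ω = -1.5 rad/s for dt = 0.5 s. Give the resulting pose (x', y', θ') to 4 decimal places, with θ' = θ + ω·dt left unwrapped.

θ' = 0.0000 + -1.5·0.5 = -0.7500
R = v/ω = 0.5/-1.5 = -0.3333
x' = -4 + -0.3333·(sin -0.7500 − sin 0.0000) = -3.7728
y' = 2 − -0.3333·(cos -0.7500 − cos 0.0000) = 1.9106

(-3.7728, 1.9106, -0.7500)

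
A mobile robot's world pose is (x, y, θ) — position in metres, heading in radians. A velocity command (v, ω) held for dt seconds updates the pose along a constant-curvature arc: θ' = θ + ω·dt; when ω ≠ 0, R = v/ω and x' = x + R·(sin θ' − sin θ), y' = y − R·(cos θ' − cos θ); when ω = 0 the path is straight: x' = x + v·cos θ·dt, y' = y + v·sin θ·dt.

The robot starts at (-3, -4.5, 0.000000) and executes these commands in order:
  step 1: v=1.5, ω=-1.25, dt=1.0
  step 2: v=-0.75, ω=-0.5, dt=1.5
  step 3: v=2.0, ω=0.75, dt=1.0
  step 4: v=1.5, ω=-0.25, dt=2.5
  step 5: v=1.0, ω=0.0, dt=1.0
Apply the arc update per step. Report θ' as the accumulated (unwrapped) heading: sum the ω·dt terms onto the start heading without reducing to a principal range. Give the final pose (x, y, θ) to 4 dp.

(-2.1764, -10.8182, -1.8750)

step 1: θ'=-1.2500 (R=-1.2000) → pose (-1.8612, -5.3216, -1.2500)
step 2: θ'=-2.0000 (R=1.5000) → pose (-1.8017, -4.2244, -2.0000)
step 3: θ'=-1.2500 (R=2.6667) → pose (-1.9075, -6.1750, -1.2500)
step 4: θ'=-1.8750 (R=-6.0000) → pose (-1.8769, -9.8641, -1.8750)
step 5: θ'=-1.8750 (straight) → pose (-2.1764, -10.8182, -1.8750)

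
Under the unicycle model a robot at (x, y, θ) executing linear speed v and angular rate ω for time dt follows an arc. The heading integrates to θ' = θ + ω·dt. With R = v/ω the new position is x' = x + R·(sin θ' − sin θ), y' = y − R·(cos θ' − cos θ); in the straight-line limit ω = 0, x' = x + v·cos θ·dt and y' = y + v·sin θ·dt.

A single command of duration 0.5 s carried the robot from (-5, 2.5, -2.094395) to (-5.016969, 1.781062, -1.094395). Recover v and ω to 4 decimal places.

Δθ = -1.094395 − -2.094395 = 1.000000
ω = Δθ/dt = 1.000000/0.5 = 2.0000
R = −Δy/(cos θ' − cos θ) = 0.7500
v = R·ω = 0.7500·2.0000 = 1.5000

v = 1.5000, ω = 2.0000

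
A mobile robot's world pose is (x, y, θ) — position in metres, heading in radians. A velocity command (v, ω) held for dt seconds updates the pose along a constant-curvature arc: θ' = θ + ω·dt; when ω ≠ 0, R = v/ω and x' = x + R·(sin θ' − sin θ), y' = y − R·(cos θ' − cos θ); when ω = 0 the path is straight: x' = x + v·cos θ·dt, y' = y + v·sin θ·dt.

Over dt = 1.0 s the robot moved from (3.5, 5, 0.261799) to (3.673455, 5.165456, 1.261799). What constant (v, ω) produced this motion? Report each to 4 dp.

v = 0.2500, ω = 1.0000

Δθ = 1.261799 − 0.261799 = 1.000000
ω = Δθ/dt = 1.000000/1.0 = 1.0000
R = Δx/(sin θ' − sin θ) = 0.2500
v = R·ω = 0.2500·1.0000 = 0.2500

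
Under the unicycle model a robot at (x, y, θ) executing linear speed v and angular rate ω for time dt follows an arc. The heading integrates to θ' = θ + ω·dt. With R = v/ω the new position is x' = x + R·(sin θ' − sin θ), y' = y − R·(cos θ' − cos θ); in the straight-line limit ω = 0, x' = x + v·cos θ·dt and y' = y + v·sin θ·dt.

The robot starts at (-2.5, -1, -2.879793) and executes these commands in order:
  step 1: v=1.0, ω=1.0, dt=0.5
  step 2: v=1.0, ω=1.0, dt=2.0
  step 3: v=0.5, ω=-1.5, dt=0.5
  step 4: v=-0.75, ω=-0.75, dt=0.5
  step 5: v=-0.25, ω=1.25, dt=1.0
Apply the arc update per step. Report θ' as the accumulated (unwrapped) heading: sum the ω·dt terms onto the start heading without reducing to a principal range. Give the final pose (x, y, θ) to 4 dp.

(-2.6767, -2.5207, -0.2548)

step 1: θ'=-2.3798 (R=1.0000) → pose (-2.9314, -1.2423, -2.3798)
step 2: θ'=-0.3798 (R=1.0000) → pose (-2.6119, -2.8947, -0.3798)
step 3: θ'=-1.1298 (R=-0.3333) → pose (-2.4340, -3.0620, -1.1298)
step 4: θ'=-1.5048 (R=1.0000) → pose (-2.5275, -2.7011, -1.5048)
step 5: θ'=-0.2548 (R=-0.2000) → pose (-2.6767, -2.5207, -0.2548)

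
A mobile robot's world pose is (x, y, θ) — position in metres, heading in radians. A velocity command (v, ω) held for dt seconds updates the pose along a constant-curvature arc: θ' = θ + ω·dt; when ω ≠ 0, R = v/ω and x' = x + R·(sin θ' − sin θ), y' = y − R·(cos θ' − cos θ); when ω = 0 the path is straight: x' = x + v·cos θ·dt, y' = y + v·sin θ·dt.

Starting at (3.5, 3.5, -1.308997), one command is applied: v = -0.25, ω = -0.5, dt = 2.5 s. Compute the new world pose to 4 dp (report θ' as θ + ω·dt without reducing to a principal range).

(3.7079, 4.0469, -2.5590)

θ' = -1.3090 + -0.5·2.5 = -2.5590
R = v/ω = -0.25/-0.5 = 0.5000
x' = 3.5 + 0.5000·(sin -2.5590 − sin -1.3090) = 3.7079
y' = 3.5 − 0.5000·(cos -2.5590 − cos -1.3090) = 4.0469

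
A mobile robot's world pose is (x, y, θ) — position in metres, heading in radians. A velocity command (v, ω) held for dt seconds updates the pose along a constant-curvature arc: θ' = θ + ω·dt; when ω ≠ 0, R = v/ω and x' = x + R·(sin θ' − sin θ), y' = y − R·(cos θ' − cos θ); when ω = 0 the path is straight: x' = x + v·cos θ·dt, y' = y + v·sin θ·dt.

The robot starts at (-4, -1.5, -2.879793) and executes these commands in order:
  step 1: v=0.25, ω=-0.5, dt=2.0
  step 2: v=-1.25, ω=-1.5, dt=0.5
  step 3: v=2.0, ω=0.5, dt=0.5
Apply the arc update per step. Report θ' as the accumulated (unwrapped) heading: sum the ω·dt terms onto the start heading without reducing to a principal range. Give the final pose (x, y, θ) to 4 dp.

(-4.4018, -0.9585, -4.3798)

step 1: θ'=-3.8798 (R=-0.5000) → pose (-4.4659, -1.3869, -3.8798)
step 2: θ'=-4.6298 (R=0.8333) → pose (-4.1962, -1.9345, -4.6298)
step 3: θ'=-4.3798 (R=4.0000) → pose (-4.4018, -0.9585, -4.3798)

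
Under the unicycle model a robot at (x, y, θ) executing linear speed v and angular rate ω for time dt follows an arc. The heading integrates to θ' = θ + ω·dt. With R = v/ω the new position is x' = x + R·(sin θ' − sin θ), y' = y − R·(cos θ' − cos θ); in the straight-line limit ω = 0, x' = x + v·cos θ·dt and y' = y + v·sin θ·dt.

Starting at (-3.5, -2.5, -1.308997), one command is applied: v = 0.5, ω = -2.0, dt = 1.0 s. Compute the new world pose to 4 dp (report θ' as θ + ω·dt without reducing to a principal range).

(-3.7831, -2.8112, -3.3090)

θ' = -1.3090 + -2.0·1.0 = -3.3090
R = v/ω = 0.5/-2.0 = -0.2500
x' = -3.5 + -0.2500·(sin -3.3090 − sin -1.3090) = -3.7831
y' = -2.5 − -0.2500·(cos -3.3090 − cos -1.3090) = -2.8112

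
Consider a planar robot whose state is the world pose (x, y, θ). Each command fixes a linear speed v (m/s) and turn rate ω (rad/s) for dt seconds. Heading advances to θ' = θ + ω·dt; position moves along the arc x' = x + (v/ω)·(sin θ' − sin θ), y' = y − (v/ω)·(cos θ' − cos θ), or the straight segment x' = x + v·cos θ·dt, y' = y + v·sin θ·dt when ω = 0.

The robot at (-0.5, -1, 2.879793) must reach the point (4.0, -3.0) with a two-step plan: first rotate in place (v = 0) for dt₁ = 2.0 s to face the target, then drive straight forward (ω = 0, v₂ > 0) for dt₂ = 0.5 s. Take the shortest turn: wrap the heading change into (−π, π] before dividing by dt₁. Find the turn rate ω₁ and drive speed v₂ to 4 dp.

ω₁ = 1.4926, v₂ = 9.8489

heading to target = atan2(-3−-1, 4−-0.5) = -0.4182
Δθ = wrap(-0.4182 − 2.8798) = 2.9852; ω₁ = Δθ/dt₁ = 1.4926
distance = √((4−-0.5)² + (-3−-1)²) = 4.9244; v₂ = distance/dt₂ = 9.8489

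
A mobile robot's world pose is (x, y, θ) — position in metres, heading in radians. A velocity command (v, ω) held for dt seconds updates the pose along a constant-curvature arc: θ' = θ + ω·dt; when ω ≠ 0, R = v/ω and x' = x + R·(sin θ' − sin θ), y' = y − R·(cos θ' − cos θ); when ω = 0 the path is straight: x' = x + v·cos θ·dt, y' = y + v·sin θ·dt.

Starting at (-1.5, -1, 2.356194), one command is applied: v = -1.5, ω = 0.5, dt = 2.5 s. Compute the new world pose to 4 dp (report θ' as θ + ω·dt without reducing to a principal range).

(1.9655, -1.5607, 3.6062)

θ' = 2.3562 + 0.5·2.5 = 3.6062
R = v/ω = -1.5/0.5 = -3.0000
x' = -1.5 + -3.0000·(sin 3.6062 − sin 2.3562) = 1.9655
y' = -1 − -3.0000·(cos 3.6062 − cos 2.3562) = -1.5607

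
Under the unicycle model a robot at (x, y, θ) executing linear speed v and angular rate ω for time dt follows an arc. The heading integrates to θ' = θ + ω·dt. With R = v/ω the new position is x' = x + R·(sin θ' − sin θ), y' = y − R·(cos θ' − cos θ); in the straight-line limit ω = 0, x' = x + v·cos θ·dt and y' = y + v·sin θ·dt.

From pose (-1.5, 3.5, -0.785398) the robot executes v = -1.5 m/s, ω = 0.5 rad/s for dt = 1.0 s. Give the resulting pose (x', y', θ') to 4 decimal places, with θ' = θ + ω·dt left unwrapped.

θ' = -0.7854 + 0.5·1.0 = -0.2854
R = v/ω = -1.5/0.5 = -3.0000
x' = -1.5 + -3.0000·(sin -0.2854 − sin -0.7854) = -2.7767
y' = 3.5 − -3.0000·(cos -0.2854 − cos -0.7854) = 4.2573

(-2.7767, 4.2573, -0.2854)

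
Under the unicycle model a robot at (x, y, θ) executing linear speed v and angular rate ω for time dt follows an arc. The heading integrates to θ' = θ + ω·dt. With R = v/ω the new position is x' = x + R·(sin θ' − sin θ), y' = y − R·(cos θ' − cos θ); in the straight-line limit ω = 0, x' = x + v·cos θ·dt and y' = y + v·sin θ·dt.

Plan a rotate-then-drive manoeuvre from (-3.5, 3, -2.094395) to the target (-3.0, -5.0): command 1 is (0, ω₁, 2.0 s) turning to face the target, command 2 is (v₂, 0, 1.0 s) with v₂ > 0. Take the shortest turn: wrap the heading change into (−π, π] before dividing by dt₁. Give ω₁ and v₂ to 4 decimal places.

heading to target = atan2(-5−3, -3−-3.5) = -1.5084
Δθ = wrap(-1.5084 − -2.0944) = 0.5860; ω₁ = Δθ/dt₁ = 0.2930
distance = √((-3−-3.5)² + (-5−3)²) = 8.0156; v₂ = distance/dt₂ = 8.0156

ω₁ = 0.2930, v₂ = 8.0156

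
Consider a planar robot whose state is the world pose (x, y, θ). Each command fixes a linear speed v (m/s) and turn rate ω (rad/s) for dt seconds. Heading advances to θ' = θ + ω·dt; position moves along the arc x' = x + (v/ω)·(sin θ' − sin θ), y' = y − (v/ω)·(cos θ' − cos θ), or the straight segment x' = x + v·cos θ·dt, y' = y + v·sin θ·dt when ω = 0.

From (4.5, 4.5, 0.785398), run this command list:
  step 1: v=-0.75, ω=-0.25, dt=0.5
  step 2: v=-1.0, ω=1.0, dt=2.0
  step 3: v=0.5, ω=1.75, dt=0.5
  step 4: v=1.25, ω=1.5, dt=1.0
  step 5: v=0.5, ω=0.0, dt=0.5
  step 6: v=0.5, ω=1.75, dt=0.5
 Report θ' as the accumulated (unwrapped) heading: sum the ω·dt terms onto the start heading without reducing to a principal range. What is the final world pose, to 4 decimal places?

(3.9034, 1.1399, 5.9104)

step 1: θ'=0.6604 (R=3.0000) → pose (4.2190, 4.2521, 0.6604)
step 2: θ'=2.6604 (R=-1.0000) → pose (4.3696, 2.5759, 2.6604)
step 3: θ'=3.5354 (R=0.2857) → pose (4.1277, 2.5865, 3.5354)
step 4: θ'=5.0354 (R=0.8333) → pose (3.6572, 1.5524, 5.0354)
step 5: θ'=5.0354 (straight) → pose (3.7366, 1.3153, 5.0354)
step 6: θ'=5.9104 (R=0.2857) → pose (3.9034, 1.1399, 5.9104)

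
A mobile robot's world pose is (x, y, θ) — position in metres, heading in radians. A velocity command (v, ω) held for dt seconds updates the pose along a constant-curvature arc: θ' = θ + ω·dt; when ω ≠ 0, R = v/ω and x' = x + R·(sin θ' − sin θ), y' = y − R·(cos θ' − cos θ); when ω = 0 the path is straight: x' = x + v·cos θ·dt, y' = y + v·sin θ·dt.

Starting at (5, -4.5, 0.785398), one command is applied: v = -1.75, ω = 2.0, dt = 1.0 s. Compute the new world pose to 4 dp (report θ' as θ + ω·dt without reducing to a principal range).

(5.3136, -5.9388, 2.7854)

θ' = 0.7854 + 2.0·1.0 = 2.7854
R = v/ω = -1.75/2.0 = -0.8750
x' = 5 + -0.8750·(sin 2.7854 − sin 0.7854) = 5.3136
y' = -4.5 − -0.8750·(cos 2.7854 − cos 0.7854) = -5.9388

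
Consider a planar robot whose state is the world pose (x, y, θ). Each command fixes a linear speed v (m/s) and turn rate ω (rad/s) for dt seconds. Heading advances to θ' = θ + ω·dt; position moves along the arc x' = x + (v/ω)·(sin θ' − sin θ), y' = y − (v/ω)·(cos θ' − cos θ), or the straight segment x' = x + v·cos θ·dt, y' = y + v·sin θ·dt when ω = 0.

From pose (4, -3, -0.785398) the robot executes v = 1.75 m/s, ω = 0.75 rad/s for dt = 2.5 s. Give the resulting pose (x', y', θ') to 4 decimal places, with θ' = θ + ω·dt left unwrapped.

θ' = -0.7854 + 0.75·2.5 = 1.0896
R = v/ω = 1.75/0.75 = 2.3333
x' = 4 + 2.3333·(sin 1.0896 − sin -0.7854) = 7.7183
y' = -3 − 2.3333·(cos 1.0896 − cos -0.7854) = -2.4300

(7.7183, -2.4300, 1.0896)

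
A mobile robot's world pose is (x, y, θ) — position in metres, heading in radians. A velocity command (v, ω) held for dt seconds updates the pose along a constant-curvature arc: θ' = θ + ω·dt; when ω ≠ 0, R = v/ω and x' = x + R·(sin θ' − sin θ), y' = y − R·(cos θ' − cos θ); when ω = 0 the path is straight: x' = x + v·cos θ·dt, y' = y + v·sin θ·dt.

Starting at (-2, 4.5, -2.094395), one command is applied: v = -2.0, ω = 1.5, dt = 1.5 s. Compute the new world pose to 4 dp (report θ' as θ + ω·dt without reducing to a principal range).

(-3.3613, 6.4839, 0.1556)

θ' = -2.0944 + 1.5·1.5 = 0.1556
R = v/ω = -2.0/1.5 = -1.3333
x' = -2 + -1.3333·(sin 0.1556 − sin -2.0944) = -3.3613
y' = 4.5 − -1.3333·(cos 0.1556 − cos -2.0944) = 6.4839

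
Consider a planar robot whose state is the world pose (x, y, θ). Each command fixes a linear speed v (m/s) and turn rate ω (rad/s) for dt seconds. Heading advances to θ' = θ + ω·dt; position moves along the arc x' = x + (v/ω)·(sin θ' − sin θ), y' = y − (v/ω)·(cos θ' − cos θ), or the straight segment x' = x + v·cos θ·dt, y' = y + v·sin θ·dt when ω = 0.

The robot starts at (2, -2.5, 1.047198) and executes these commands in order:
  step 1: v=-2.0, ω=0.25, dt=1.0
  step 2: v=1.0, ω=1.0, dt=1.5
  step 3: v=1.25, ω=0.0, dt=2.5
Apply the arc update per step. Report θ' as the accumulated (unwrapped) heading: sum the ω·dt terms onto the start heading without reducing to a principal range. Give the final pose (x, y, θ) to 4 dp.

(-2.3409, -2.0719, 2.7972)

step 1: θ'=1.2972 (R=-8.0000) → pose (1.2258, -4.3384, 1.2972)
step 2: θ'=2.7972 (R=1.0000) → pose (0.6006, -3.1269, 2.7972)
step 3: θ'=2.7972 (straight) → pose (-2.3409, -2.0719, 2.7972)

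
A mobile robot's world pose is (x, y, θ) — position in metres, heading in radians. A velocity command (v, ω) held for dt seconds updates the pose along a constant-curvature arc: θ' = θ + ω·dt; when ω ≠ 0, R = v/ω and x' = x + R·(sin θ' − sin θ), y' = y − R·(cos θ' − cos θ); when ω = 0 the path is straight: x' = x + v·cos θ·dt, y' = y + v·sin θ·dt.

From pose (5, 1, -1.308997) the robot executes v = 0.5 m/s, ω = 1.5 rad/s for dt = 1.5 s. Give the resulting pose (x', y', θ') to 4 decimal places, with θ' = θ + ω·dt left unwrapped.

(5.5914, 0.8899, 0.9410)

θ' = -1.3090 + 1.5·1.5 = 0.9410
R = v/ω = 0.5/1.5 = 0.3333
x' = 5 + 0.3333·(sin 0.9410 − sin -1.3090) = 5.5914
y' = 1 − 0.3333·(cos 0.9410 − cos -1.3090) = 0.8899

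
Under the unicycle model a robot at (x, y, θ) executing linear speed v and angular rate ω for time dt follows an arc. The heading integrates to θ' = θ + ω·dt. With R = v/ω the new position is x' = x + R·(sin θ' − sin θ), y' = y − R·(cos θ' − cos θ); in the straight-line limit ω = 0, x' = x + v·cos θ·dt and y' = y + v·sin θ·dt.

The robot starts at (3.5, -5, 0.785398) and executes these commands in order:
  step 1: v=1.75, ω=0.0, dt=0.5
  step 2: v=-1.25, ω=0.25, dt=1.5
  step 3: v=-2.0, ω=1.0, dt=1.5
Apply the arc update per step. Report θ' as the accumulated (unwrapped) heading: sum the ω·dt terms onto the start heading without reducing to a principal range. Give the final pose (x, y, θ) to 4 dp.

step 1: θ'=0.7854 (straight) → pose (4.1187, -4.3813, 0.7854)
step 2: θ'=1.1604 (R=-5.0000) → pose (3.0694, -5.9219, 1.1604)
step 3: θ'=2.6604 (R=-2.0000) → pose (3.9777, -8.4928, 2.6604)

(3.9777, -8.4928, 2.6604)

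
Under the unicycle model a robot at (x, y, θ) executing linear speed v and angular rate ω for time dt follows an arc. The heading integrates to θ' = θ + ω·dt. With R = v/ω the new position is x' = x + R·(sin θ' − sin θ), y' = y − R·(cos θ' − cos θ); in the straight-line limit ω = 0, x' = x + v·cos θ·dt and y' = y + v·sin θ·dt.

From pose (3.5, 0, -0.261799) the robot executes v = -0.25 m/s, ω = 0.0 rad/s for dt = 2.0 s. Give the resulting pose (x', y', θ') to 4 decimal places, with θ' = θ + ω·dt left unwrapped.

(3.0170, 0.1294, -0.2618)

θ' = -0.2618 + 0.0·2.0 = -0.2618
ω = 0 → straight: x' = 3.5 + -0.25·cos(-0.2618)·2.0 = 3.0170
y' = 0 + -0.25·sin(-0.2618)·2.0 = 0.1294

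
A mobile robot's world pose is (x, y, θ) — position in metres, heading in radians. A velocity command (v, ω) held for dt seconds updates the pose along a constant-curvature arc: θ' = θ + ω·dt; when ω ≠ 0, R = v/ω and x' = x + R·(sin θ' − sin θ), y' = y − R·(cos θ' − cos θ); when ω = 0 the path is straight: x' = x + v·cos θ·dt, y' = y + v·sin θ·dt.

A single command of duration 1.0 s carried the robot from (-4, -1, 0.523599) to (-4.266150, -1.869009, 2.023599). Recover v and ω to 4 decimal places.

Δθ = 2.023599 − 0.523599 = 1.500000
ω = Δθ/dt = 1.500000/1.0 = 1.5000
R = −Δy/(cos θ' − cos θ) = -0.6667
v = R·ω = -0.6667·1.5000 = -1.0000

v = -1.0000, ω = 1.5000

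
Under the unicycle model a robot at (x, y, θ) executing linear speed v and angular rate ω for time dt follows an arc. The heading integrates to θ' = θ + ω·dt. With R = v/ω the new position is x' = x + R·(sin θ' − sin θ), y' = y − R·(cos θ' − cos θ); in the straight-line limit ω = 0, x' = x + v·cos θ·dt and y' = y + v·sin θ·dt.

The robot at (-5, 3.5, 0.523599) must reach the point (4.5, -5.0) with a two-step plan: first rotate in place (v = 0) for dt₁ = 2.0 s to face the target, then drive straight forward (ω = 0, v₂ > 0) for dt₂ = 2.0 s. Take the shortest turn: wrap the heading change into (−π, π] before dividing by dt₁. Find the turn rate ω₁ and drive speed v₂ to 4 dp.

ω₁ = -0.6267, v₂ = 6.3738

heading to target = atan2(-5−3.5, 4.5−-5) = -0.7299
Δθ = wrap(-0.7299 − 0.5236) = -1.2535; ω₁ = Δθ/dt₁ = -0.6267
distance = √((4.5−-5)² + (-5−3.5)²) = 12.7475; v₂ = distance/dt₂ = 6.3738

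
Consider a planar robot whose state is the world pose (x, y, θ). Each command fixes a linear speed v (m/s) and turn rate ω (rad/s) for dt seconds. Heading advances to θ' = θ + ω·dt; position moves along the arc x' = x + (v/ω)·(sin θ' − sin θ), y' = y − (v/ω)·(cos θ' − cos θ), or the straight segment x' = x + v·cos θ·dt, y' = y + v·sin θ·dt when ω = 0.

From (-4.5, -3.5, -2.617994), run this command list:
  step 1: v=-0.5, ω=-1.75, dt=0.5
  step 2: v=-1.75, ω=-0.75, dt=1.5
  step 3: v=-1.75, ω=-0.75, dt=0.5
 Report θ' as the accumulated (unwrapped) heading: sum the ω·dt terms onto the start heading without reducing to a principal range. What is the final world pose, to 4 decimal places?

step 1: θ'=-3.4930 (R=0.2857) → pose (-4.2588, -3.4792, -3.4930)
step 2: θ'=-4.6180 (R=2.3333) → pose (-2.7390, -5.4500, -4.6180)
step 3: θ'=-4.9930 (R=2.3333) → pose (-2.8199, -6.3161, -4.9930)

(-2.8199, -6.3161, -4.9930)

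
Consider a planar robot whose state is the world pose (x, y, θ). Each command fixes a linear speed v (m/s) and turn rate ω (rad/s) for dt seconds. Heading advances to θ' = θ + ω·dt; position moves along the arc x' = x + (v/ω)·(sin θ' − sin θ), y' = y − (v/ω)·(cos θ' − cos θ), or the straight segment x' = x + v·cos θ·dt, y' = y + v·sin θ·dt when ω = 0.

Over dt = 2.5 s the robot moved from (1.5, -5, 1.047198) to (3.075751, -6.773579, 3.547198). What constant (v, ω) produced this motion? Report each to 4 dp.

Δθ = 3.547198 − 1.047198 = 2.500000
ω = Δθ/dt = 2.500000/2.5 = 1.0000
R = −Δy/(cos θ' − cos θ) = -1.2500
v = R·ω = -1.2500·1.0000 = -1.2500

v = -1.2500, ω = 1.0000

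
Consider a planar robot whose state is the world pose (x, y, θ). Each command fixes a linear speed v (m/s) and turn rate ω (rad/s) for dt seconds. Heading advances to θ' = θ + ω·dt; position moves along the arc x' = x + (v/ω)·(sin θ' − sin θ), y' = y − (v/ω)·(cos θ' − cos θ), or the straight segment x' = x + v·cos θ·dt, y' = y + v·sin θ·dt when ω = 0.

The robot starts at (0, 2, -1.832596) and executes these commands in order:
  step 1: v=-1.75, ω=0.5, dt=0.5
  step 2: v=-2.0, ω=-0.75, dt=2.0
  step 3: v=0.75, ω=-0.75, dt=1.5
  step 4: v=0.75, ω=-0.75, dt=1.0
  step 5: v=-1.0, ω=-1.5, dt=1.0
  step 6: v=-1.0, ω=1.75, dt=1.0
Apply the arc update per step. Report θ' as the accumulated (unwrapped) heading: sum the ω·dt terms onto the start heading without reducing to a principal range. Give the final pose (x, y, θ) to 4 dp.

step 1: θ'=-1.5826 (R=-3.5000) → pose (0.1190, 2.8646, -1.5826)
step 2: θ'=-3.0826 (R=2.6667) → pose (2.6283, 5.4951, -3.0826)
step 3: θ'=-4.2076 (R=-1.0000) → pose (1.6940, 6.0098, -4.2076)
step 4: θ'=-4.9576 (R=-1.0000) → pose (1.5992, 6.7361, -4.9576)
step 5: θ'=-6.4576 (R=0.6667) → pose (0.8368, 6.2414, -6.4576)
step 6: θ'=-4.7076 (R=-0.5714) → pose (0.1662, 5.6759, -4.7076)

(0.1662, 5.6759, -4.7076)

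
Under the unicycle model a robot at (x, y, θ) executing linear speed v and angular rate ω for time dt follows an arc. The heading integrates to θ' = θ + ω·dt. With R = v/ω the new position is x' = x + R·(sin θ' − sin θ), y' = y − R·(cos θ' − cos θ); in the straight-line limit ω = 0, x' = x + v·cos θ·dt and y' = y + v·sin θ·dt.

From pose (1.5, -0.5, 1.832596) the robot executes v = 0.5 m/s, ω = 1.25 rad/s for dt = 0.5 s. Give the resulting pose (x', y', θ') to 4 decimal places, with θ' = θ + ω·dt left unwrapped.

(1.3664, -0.2935, 2.4576)

θ' = 1.8326 + 1.25·0.5 = 2.4576
R = v/ω = 0.5/1.25 = 0.4000
x' = 1.5 + 0.4000·(sin 2.4576 − sin 1.8326) = 1.3664
y' = -0.5 − 0.4000·(cos 2.4576 − cos 1.8326) = -0.2935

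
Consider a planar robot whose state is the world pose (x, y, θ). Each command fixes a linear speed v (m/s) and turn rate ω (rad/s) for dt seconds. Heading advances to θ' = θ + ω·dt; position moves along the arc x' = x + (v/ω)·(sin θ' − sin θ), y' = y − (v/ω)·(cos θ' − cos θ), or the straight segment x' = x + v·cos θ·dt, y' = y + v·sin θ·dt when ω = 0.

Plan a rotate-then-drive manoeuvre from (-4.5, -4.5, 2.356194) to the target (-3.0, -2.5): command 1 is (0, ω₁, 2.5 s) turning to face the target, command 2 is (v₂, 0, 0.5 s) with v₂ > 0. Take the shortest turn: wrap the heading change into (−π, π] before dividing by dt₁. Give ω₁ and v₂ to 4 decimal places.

ω₁ = -0.5716, v₂ = 5.0000

heading to target = atan2(-2.5−-4.5, -3−-4.5) = 0.9273
Δθ = wrap(0.9273 − 2.3562) = -1.4289; ω₁ = Δθ/dt₁ = -0.5716
distance = √((-3−-4.5)² + (-2.5−-4.5)²) = 2.5000; v₂ = distance/dt₂ = 5.0000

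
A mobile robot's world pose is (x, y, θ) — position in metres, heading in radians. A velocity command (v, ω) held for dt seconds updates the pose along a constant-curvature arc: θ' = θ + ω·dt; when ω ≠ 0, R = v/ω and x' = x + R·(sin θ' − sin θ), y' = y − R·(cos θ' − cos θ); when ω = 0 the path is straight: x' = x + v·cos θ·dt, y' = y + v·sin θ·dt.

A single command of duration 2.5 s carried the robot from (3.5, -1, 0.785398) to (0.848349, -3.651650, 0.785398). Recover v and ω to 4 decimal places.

v = -1.5000, ω = 0.0000

Δθ = 0.785398 − 0.785398 = 0.000000
ω = Δθ/dt = 0.000000/2.5 = 0.0000
ω = 0 → v = (Δx·cos θ + Δy·sin θ)/dt = -1.5000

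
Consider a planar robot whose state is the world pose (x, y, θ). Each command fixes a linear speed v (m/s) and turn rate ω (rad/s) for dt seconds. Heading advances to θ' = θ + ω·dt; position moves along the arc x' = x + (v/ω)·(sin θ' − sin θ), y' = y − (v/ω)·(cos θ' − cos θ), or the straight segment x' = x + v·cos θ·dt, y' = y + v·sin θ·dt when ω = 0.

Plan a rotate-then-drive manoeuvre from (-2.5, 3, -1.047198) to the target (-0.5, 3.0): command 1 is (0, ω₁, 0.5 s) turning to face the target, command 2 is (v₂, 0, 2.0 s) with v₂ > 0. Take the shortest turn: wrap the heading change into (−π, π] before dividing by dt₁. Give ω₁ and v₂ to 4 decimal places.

heading to target = atan2(3−3, -0.5−-2.5) = 0.0000
Δθ = wrap(0.0000 − -1.0472) = 1.0472; ω₁ = Δθ/dt₁ = 2.0944
distance = √((-0.5−-2.5)² + (3−3)²) = 2.0000; v₂ = distance/dt₂ = 1.0000

ω₁ = 2.0944, v₂ = 1.0000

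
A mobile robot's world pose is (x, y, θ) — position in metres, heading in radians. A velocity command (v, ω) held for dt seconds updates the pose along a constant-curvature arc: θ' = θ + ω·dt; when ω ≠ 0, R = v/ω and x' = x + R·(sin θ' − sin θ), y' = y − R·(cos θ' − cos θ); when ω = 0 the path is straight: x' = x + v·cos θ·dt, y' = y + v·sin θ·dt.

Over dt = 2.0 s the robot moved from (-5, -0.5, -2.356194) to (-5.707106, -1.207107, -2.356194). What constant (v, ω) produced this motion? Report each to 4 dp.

Δθ = -2.356194 − -2.356194 = 0.000000
ω = Δθ/dt = 0.000000/2.0 = 0.0000
ω = 0 → v = (Δx·cos θ + Δy·sin θ)/dt = 0.5000

v = 0.5000, ω = 0.0000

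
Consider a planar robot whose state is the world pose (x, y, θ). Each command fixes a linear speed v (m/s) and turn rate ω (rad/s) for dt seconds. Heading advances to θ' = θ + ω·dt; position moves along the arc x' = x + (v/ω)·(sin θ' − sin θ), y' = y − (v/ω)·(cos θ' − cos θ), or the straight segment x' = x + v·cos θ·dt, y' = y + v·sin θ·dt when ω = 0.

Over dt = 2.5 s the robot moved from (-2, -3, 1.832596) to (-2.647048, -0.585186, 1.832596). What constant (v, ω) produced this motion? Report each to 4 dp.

Δθ = 1.832596 − 1.832596 = 0.000000
ω = Δθ/dt = 0.000000/2.5 = 0.0000
ω = 0 → v = (Δx·cos θ + Δy·sin θ)/dt = 1.0000

v = 1.0000, ω = 0.0000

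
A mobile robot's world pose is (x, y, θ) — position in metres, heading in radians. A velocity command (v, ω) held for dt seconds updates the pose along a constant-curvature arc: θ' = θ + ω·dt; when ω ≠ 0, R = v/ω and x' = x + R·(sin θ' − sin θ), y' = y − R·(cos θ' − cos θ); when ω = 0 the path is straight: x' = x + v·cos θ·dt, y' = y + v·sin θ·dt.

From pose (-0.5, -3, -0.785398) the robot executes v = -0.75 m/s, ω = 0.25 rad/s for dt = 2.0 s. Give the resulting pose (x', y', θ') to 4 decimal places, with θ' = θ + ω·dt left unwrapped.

(-1.7767, -2.2427, -0.2854)

θ' = -0.7854 + 0.25·2.0 = -0.2854
R = v/ω = -0.75/0.25 = -3.0000
x' = -0.5 + -3.0000·(sin -0.2854 − sin -0.7854) = -1.7767
y' = -3 − -3.0000·(cos -0.2854 − cos -0.7854) = -2.2427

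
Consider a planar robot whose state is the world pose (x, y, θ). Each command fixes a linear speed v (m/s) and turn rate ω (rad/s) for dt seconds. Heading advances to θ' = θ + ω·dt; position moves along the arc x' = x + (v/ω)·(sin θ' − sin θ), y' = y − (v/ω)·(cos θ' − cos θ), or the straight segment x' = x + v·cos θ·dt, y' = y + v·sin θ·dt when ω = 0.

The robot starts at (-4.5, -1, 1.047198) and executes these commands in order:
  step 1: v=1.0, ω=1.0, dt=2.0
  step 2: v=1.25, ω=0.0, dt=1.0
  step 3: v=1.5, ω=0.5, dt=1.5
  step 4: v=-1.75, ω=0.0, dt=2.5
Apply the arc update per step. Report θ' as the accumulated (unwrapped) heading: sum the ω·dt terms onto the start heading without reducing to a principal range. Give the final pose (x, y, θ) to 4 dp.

(-5.1599, 2.6719, 3.7972)

step 1: θ'=3.0472 (R=1.0000) → pose (-5.2718, 0.4955, 3.0472)
step 2: θ'=3.0472 (straight) → pose (-6.5162, 0.6134, 3.0472)
step 3: θ'=3.7972 (R=3.0000) → pose (-8.6279, 0.0048, 3.7972)
step 4: θ'=3.7972 (straight) → pose (-5.1599, 2.6719, 3.7972)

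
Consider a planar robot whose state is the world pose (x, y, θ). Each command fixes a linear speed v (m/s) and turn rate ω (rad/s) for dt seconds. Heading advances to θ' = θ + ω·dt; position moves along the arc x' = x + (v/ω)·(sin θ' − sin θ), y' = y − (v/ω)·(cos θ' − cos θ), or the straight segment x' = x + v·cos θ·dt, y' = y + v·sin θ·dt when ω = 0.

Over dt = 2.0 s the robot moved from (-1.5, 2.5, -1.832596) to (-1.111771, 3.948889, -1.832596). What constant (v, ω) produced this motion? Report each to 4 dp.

v = -0.7500, ω = 0.0000

Δθ = -1.832596 − -1.832596 = 0.000000
ω = Δθ/dt = 0.000000/2.0 = 0.0000
ω = 0 → v = (Δx·cos θ + Δy·sin θ)/dt = -0.7500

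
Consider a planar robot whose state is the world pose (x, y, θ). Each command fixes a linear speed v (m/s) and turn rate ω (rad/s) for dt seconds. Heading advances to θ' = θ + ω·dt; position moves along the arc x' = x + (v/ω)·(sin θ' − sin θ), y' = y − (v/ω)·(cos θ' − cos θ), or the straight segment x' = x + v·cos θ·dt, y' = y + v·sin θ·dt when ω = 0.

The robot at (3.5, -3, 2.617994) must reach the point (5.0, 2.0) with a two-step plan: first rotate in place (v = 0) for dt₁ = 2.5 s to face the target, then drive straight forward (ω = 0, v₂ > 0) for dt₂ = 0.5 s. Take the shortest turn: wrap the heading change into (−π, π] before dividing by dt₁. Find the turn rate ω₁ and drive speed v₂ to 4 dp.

heading to target = atan2(2−-3, 5−3.5) = 1.2793
Δθ = wrap(1.2793 − 2.6180) = -1.3387; ω₁ = Δθ/dt₁ = -0.5355
distance = √((5−3.5)² + (2−-3)²) = 5.2202; v₂ = distance/dt₂ = 10.4403

ω₁ = -0.5355, v₂ = 10.4403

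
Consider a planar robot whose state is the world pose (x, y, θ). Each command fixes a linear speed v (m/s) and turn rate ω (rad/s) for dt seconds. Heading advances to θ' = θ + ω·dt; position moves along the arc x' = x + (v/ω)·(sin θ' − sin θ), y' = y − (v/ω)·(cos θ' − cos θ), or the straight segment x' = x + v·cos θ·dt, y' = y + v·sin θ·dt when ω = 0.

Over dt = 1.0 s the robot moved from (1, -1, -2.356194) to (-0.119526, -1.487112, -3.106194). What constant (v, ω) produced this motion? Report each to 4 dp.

Δθ = -3.106194 − -2.356194 = -0.750000
ω = Δθ/dt = -0.750000/1.0 = -0.7500
R = Δx/(sin θ' − sin θ) = -1.6667
v = R·ω = -1.6667·-0.7500 = 1.2500

v = 1.2500, ω = -0.7500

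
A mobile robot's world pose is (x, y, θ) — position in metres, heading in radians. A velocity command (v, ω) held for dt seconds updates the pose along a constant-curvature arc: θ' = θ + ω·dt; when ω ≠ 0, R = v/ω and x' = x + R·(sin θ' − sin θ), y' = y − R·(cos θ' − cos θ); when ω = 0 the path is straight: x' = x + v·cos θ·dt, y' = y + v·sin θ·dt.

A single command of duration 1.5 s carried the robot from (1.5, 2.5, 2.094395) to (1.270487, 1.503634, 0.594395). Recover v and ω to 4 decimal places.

v = -0.7500, ω = -1.0000

Δθ = 0.594395 − 2.094395 = -1.500000
ω = Δθ/dt = -1.500000/1.5 = -1.0000
R = −Δy/(cos θ' − cos θ) = 0.7500
v = R·ω = 0.7500·-1.0000 = -0.7500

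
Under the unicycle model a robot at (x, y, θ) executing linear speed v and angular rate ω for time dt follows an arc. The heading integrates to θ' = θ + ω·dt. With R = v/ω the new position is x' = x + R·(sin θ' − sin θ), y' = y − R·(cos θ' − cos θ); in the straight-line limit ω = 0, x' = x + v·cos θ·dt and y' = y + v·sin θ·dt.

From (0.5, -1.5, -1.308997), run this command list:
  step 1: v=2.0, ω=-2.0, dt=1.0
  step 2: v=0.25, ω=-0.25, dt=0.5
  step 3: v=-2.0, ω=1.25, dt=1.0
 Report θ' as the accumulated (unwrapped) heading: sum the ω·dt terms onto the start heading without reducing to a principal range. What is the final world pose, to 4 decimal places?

(1.0155, -2.1051, -2.1840)

step 1: θ'=-3.3090 (R=-1.0000) → pose (-0.6325, -2.7448, -3.3090)
step 2: θ'=-3.4340 (R=-1.0000) → pose (-0.7542, -2.7164, -3.4340)
step 3: θ'=-2.1840 (R=-1.6000) → pose (1.0155, -2.1051, -2.1840)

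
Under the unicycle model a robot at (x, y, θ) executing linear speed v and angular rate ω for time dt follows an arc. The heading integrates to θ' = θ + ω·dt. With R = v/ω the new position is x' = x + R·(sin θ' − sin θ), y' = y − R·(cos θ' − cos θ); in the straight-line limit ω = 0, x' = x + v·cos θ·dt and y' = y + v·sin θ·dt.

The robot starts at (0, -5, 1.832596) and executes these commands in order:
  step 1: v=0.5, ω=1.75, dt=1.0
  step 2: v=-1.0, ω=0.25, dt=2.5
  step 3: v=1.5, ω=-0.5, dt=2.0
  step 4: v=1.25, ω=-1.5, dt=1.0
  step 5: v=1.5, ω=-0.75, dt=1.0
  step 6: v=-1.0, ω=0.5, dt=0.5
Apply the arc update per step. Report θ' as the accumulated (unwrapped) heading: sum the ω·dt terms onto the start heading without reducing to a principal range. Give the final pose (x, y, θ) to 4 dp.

step 1: θ'=3.5826 (R=0.2857) → pose (-0.3979, -4.8156, 3.5826)
step 2: θ'=4.2076 (R=-4.0000) → pose (1.3958, -3.1328, 4.2076)
step 3: θ'=3.2076 (R=-3.0000) → pose (-1.0322, -4.6754, 3.2076)
step 4: θ'=1.7076 (R=-0.8333) → pose (-1.9127, -3.9575, 1.7076)
step 5: θ'=0.9576 (R=-2.0000) → pose (-1.5670, -2.5338, 0.9576)
step 6: θ'=1.2076 (R=-2.0000) → pose (-1.8009, -2.9742, 1.2076)

(-1.8009, -2.9742, 1.2076)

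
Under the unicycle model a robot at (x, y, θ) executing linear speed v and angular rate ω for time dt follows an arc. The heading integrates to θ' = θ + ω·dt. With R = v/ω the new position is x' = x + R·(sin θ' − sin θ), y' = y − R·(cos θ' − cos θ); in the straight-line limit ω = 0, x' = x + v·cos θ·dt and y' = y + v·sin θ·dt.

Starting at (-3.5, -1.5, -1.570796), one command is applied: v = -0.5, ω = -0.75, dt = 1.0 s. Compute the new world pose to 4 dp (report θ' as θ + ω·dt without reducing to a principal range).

(-3.3211, -1.0456, -2.3208)

θ' = -1.5708 + -0.75·1.0 = -2.3208
R = v/ω = -0.5/-0.75 = 0.6667
x' = -3.5 + 0.6667·(sin -2.3208 − sin -1.5708) = -3.3211
y' = -1.5 − 0.6667·(cos -2.3208 − cos -1.5708) = -1.0456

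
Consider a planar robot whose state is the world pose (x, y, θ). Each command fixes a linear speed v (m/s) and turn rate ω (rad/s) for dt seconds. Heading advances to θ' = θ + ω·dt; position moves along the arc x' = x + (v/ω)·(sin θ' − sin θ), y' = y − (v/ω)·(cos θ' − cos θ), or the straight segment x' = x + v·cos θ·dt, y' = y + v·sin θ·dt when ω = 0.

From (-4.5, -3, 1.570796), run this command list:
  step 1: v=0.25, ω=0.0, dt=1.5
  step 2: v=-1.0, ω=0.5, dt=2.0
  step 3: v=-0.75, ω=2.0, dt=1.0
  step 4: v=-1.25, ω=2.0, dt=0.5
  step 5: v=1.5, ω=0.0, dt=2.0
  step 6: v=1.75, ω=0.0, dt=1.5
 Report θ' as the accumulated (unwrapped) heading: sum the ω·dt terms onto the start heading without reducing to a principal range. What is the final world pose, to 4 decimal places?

step 1: θ'=1.5708 (straight) → pose (-4.5000, -2.6250, 1.5708)
step 2: θ'=2.5708 (R=-2.0000) → pose (-3.5806, -4.3079, 2.5708)
step 3: θ'=4.5708 (R=-0.3750) → pose (-3.0067, -4.0453, 4.5708)
step 4: θ'=5.5708 (R=-0.6250) → pose (-3.2170, -3.4841, 5.5708)
step 5: θ'=5.5708 (straight) → pose (-0.9466, -5.4450, 5.5708)
step 6: θ'=5.5708 (straight) → pose (1.0401, -7.1609, 5.5708)

(1.0401, -7.1609, 5.5708)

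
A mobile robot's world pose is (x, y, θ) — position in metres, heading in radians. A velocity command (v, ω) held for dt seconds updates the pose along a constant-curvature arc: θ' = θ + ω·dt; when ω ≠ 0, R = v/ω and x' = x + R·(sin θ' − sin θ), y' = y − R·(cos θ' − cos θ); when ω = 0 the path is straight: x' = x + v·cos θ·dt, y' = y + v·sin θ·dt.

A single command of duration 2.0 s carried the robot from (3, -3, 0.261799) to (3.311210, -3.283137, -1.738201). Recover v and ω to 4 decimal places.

v = 0.2500, ω = -1.0000

Δθ = -1.738201 − 0.261799 = -2.000000
ω = Δθ/dt = -2.000000/2.0 = -1.0000
R = Δx/(sin θ' − sin θ) = -0.2500
v = R·ω = -0.2500·-1.0000 = 0.2500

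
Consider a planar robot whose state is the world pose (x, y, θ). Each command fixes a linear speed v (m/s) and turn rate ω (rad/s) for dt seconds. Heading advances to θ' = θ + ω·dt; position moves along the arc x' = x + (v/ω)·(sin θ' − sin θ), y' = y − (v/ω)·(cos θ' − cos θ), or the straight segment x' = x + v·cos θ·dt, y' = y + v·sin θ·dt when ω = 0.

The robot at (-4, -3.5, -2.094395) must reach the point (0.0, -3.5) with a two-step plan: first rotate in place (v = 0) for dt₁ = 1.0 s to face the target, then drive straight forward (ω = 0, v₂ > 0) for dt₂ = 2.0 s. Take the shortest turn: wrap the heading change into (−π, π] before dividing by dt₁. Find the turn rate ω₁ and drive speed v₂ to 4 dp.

heading to target = atan2(-3.5−-3.5, 0−-4) = 0.0000
Δθ = wrap(0.0000 − -2.0944) = 2.0944; ω₁ = Δθ/dt₁ = 2.0944
distance = √((0−-4)² + (-3.5−-3.5)²) = 4.0000; v₂ = distance/dt₂ = 2.0000

ω₁ = 2.0944, v₂ = 2.0000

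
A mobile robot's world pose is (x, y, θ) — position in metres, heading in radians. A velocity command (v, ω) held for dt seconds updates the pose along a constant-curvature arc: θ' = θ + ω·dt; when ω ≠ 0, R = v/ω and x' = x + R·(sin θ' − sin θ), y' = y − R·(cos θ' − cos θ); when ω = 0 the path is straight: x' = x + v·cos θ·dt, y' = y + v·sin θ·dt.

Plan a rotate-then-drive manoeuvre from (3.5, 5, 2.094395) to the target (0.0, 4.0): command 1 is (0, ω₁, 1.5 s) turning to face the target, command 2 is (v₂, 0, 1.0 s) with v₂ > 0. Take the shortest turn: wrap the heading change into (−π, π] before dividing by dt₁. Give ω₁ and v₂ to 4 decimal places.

heading to target = atan2(4−5, 0−3.5) = -2.8633
Δθ = wrap(-2.8633 − 2.0944) = 1.3255; ω₁ = Δθ/dt₁ = 0.8837
distance = √((0−3.5)² + (4−5)²) = 3.6401; v₂ = distance/dt₂ = 3.6401

ω₁ = 0.8837, v₂ = 3.6401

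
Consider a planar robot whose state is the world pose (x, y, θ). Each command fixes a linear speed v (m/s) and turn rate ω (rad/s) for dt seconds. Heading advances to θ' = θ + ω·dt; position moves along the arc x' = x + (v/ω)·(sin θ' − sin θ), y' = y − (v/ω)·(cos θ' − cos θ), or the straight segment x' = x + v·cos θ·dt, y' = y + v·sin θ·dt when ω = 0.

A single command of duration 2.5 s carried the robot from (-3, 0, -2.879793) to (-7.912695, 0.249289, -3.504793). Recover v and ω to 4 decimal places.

Δθ = -3.504793 − -2.879793 = -0.625000
ω = Δθ/dt = -0.625000/2.5 = -0.2500
R = Δx/(sin θ' − sin θ) = -8.0000
v = R·ω = -8.0000·-0.2500 = 2.0000

v = 2.0000, ω = -0.2500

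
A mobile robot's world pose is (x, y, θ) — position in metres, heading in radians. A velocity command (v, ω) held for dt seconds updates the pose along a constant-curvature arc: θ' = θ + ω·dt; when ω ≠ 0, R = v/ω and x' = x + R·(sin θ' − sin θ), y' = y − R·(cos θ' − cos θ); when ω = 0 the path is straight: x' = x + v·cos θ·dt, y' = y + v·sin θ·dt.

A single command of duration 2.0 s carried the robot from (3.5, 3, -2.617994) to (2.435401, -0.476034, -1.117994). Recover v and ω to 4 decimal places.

v = 2.0000, ω = 0.7500

Δθ = -1.117994 − -2.617994 = 1.500000
ω = Δθ/dt = 1.500000/2.0 = 0.7500
R = −Δy/(cos θ' − cos θ) = 2.6667
v = R·ω = 2.6667·0.7500 = 2.0000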